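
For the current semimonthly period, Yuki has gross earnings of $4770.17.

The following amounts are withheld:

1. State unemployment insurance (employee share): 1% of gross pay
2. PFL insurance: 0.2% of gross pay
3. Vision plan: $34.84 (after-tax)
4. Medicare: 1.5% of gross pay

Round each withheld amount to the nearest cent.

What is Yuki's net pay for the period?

PFL insurance: $4770.17 × 0.002 = $9.54
State unemployment insurance (employee share): $4770.17 × 0.01 = $47.70
Medicare: $4770.17 × 0.015 = $71.55
Vision plan: $34.84
Total deductions = $9.54 + $47.70 + $71.55 + $34.84 = $163.63
Net pay = $4770.17 − $163.63 = $4606.54

$4606.54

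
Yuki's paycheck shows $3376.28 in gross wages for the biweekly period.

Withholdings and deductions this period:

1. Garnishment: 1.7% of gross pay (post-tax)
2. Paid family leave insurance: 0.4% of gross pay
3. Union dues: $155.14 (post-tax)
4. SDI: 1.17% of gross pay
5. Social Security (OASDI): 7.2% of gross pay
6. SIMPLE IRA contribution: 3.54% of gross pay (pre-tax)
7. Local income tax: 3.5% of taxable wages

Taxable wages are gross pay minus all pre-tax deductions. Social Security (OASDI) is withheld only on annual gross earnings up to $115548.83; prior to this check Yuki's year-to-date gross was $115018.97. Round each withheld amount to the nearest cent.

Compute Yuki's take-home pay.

$2839.07

SIMPLE IRA contribution: $3376.28 × 0.0354 = $119.52
Taxable wages = $3376.28 − $119.52 = $3256.76
Local income tax: $3256.76 × 0.035 = $113.99
SDI: $3376.28 × 0.0117 = $39.50
Paid family leave insurance: $3376.28 × 0.004 = $13.51
Social Security (OASDI): only $115548.83 − $115018.97 = $529.86 of this check is subject → $529.86 × 0.072 = $38.15
Union dues: $155.14
Garnishment: $3376.28 × 0.017 = $57.40
Total deductions = $119.52 + $113.99 + $39.50 + $13.51 + $38.15 + $155.14 + $57.40 = $537.21
Net pay = $3376.28 − $537.21 = $2839.07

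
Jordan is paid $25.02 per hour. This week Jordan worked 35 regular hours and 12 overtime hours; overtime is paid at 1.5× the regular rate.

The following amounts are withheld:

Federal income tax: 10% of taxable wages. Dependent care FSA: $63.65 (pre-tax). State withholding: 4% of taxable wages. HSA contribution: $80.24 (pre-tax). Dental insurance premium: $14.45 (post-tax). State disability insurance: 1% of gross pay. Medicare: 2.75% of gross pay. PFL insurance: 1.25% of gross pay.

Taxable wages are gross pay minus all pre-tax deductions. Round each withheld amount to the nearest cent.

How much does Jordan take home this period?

Regular pay: 35 × $25.02 = $875.70
Overtime pay: 12 × $25.02 × 1.5 = $450.36
Gross pay = $875.70 + $450.36 = $1,326.06
HSA contribution: $80.24
Dependent care FSA: $63.65
Pre-tax total = $80.24 + $63.65 = $143.89
Taxable wages = $1,326.06 − $143.89 = $1,182.17
Federal income tax: $1,182.17 × 0.1 = $118.22
State withholding: $1,182.17 × 0.04 = $47.29
Medicare: $1,326.06 × 0.0275 = $36.47
State disability insurance: $1,326.06 × 0.01 = $13.26
PFL insurance: $1,326.06 × 0.0125 = $16.58
Dental insurance premium: $14.45
Total deductions = $80.24 + $63.65 + $118.22 + $47.29 + $36.47 + $13.26 + $16.58 + $14.45 = $390.16
Net pay = $1,326.06 − $390.16 = $935.90

$935.90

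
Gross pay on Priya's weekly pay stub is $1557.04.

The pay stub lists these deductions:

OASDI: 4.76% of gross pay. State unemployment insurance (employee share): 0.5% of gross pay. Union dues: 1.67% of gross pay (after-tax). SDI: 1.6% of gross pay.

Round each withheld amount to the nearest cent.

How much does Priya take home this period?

$1424.22

State unemployment insurance (employee share): $1557.04 × 0.005 = $7.79
OASDI: $1557.04 × 0.0476 = $74.12
SDI: $1557.04 × 0.016 = $24.91
Union dues: $1557.04 × 0.0167 = $26.00
Total deductions = $7.79 + $74.12 + $24.91 + $26.00 = $132.82
Net pay = $1557.04 − $132.82 = $1424.22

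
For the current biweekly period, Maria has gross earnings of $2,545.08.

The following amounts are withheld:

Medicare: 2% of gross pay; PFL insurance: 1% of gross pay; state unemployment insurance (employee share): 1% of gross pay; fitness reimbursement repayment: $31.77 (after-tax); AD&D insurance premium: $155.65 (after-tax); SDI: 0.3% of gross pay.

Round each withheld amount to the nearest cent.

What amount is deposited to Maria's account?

$2,248.22

SDI: $2,545.08 × 0.003 = $7.64
State unemployment insurance (employee share): $2,545.08 × 0.01 = $25.45
PFL insurance: $2,545.08 × 0.01 = $25.45
Medicare: $2,545.08 × 0.02 = $50.90
Fitness reimbursement repayment: $31.77
AD&D insurance premium: $155.65
Total deductions = $7.64 + $25.45 + $25.45 + $50.90 + $31.77 + $155.65 = $296.86
Net pay = $2,545.08 − $296.86 = $2,248.22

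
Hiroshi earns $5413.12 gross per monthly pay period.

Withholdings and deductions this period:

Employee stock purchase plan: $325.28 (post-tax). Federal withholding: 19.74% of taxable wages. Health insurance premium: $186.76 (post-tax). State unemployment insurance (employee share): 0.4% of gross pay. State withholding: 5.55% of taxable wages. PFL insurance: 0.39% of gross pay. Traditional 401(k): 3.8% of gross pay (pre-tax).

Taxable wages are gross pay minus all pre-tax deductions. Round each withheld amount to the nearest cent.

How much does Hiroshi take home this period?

Traditional 401(k): $5413.12 × 0.038 = $205.70
Taxable wages = $5413.12 − $205.70 = $5207.42
Federal withholding: $5207.42 × 0.1974 = $1027.94
State withholding: $5207.42 × 0.0555 = $289.01
State unemployment insurance (employee share): $5413.12 × 0.004 = $21.65
PFL insurance: $5413.12 × 0.0039 = $21.11
Health insurance premium: $186.76
Employee stock purchase plan: $325.28
Total deductions = $205.70 + $1027.94 + $289.01 + $21.65 + $21.11 + $186.76 + $325.28 = $2077.45
Net pay = $5413.12 − $2077.45 = $3335.67

$3335.67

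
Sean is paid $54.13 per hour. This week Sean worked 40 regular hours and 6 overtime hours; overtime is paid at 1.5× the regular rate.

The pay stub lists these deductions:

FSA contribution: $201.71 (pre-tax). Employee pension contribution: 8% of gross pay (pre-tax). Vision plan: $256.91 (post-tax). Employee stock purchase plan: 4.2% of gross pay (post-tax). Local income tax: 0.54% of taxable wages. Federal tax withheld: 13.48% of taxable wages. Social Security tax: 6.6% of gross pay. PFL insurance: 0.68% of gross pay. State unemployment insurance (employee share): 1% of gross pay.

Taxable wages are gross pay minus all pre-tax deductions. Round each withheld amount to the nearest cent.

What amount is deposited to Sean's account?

$1,336.70

Regular pay: 40 × $54.13 = $2,165.20
Overtime pay: 6 × $54.13 × 1.5 = $487.17
Gross pay = $2,165.20 + $487.17 = $2,652.37
Employee pension contribution: $2,652.37 × 0.08 = $212.19
FSA contribution: $201.71
Pre-tax total = $212.19 + $201.71 = $413.90
Taxable wages = $2,652.37 − $413.90 = $2,238.47
Local income tax: $2,238.47 × 0.0054 = $12.09
Federal tax withheld: $2,238.47 × 0.1348 = $301.75
State unemployment insurance (employee share): $2,652.37 × 0.01 = $26.52
PFL insurance: $2,652.37 × 0.0068 = $18.04
Social Security tax: $2,652.37 × 0.066 = $175.06
Employee stock purchase plan: $2,652.37 × 0.042 = $111.40
Vision plan: $256.91
Total deductions = $212.19 + $201.71 + $12.09 + $301.75 + $26.52 + $18.04 + $175.06 + $111.40 + $256.91 = $1,315.67
Net pay = $2,652.37 − $1,315.67 = $1,336.70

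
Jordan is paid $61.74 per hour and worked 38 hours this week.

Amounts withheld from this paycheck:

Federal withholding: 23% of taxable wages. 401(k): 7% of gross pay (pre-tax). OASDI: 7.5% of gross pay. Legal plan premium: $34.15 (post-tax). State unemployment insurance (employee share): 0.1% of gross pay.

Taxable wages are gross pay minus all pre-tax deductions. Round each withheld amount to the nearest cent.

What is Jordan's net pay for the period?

$1,467.60

Gross pay: 38 × $61.74 = $2,346.12
401(k): $2,346.12 × 0.07 = $164.23
Taxable wages = $2,346.12 − $164.23 = $2,181.89
Federal withholding: $2,181.89 × 0.23 = $501.83
OASDI: $2,346.12 × 0.075 = $175.96
State unemployment insurance (employee share): $2,346.12 × 0.001 = $2.35
Legal plan premium: $34.15
Total deductions = $164.23 + $501.83 + $175.96 + $2.35 + $34.15 = $878.52
Net pay = $2,346.12 − $878.52 = $1,467.60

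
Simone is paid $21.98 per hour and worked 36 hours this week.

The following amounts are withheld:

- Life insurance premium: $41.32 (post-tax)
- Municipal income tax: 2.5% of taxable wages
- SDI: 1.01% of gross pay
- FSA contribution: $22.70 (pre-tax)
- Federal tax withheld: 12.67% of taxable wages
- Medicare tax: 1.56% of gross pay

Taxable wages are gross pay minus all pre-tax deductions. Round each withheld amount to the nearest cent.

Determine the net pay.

Gross pay: 36 × $21.98 = $791.28
FSA contribution: $22.70
Taxable wages = $791.28 − $22.70 = $768.58
Municipal income tax: $768.58 × 0.025 = $19.21
Federal tax withheld: $768.58 × 0.1267 = $97.38
Medicare tax: $791.28 × 0.0156 = $12.34
SDI: $791.28 × 0.0101 = $7.99
Life insurance premium: $41.32
Total deductions = $22.70 + $19.21 + $97.38 + $12.34 + $7.99 + $41.32 = $200.94
Net pay = $791.28 − $200.94 = $590.34

$590.34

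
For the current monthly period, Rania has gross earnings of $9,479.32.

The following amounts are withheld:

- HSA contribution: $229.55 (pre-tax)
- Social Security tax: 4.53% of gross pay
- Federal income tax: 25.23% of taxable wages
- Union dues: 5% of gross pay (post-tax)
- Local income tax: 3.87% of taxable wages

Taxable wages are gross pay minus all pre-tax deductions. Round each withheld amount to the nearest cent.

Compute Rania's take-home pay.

$5,654.70

HSA contribution: $229.55
Taxable wages = $9,479.32 − $229.55 = $9,249.77
Federal income tax: $9,249.77 × 0.2523 = $2,333.72
Local income tax: $9,249.77 × 0.0387 = $357.97
Social Security tax: $9,479.32 × 0.0453 = $429.41
Union dues: $9,479.32 × 0.05 = $473.97
Total deductions = $229.55 + $2,333.72 + $357.97 + $429.41 + $473.97 = $3,824.62
Net pay = $9,479.32 − $3,824.62 = $5,654.70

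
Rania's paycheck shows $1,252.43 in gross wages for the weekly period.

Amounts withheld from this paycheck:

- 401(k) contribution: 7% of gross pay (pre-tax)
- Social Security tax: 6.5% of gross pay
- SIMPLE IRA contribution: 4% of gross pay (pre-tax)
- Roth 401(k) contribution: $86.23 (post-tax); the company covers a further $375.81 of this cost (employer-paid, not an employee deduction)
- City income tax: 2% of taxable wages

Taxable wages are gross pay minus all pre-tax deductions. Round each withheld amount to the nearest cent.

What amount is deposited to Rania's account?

$924.73

401(k) contribution: $1,252.43 × 0.07 = $87.67
SIMPLE IRA contribution: $1,252.43 × 0.04 = $50.10
Pre-tax total = $87.67 + $50.10 = $137.77
Taxable wages = $1,252.43 − $137.77 = $1,114.66
City income tax: $1,114.66 × 0.02 = $22.29
Social Security tax: $1,252.43 × 0.065 = $81.41
Roth 401(k) contribution: $86.23
(Employer's $375.81 toward Roth 401(k) contribution is not withheld from the employee.)
Total deductions = $87.67 + $50.10 + $22.29 + $81.41 + $86.23 = $327.70
Net pay = $1,252.43 − $327.70 = $924.73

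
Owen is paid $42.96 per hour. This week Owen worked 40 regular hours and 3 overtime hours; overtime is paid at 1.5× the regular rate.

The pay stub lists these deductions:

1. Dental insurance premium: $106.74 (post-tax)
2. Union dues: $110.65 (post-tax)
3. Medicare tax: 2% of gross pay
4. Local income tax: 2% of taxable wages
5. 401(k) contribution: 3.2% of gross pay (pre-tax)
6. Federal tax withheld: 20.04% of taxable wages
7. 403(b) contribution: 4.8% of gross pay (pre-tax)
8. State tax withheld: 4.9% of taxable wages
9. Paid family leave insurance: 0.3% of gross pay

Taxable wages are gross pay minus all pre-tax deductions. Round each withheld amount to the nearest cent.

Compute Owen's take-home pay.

Regular pay: 40 × $42.96 = $1,718.40
Overtime pay: 3 × $42.96 × 1.5 = $193.32
Gross pay = $1,718.40 + $193.32 = $1,911.72
401(k) contribution: $1,911.72 × 0.032 = $61.18
403(b) contribution: $1,911.72 × 0.048 = $91.76
Pre-tax total = $61.18 + $91.76 = $152.94
Taxable wages = $1,911.72 − $152.94 = $1,758.78
Federal tax withheld: $1,758.78 × 0.2004 = $352.46
Local income tax: $1,758.78 × 0.02 = $35.18
State tax withheld: $1,758.78 × 0.049 = $86.18
Paid family leave insurance: $1,911.72 × 0.003 = $5.74
Medicare tax: $1,911.72 × 0.02 = $38.23
Dental insurance premium: $106.74
Union dues: $110.65
Total deductions = $61.18 + $91.76 + $352.46 + $35.18 + $86.18 + $5.74 + $38.23 + $106.74 + $110.65 = $888.12
Net pay = $1,911.72 − $888.12 = $1,023.60

$1,023.60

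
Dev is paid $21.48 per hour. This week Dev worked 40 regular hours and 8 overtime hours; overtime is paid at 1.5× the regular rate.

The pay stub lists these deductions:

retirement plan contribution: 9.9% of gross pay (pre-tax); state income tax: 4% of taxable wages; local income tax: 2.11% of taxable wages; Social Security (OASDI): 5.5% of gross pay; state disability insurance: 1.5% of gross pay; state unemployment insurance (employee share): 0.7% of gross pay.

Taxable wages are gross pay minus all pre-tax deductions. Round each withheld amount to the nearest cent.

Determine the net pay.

$858.89

Regular pay: 40 × $21.48 = $859.20
Overtime pay: 8 × $21.48 × 1.5 = $257.76
Gross pay = $859.20 + $257.76 = $1116.96
Retirement plan contribution: $1116.96 × 0.099 = $110.58
Taxable wages = $1116.96 − $110.58 = $1006.38
State income tax: $1006.38 × 0.04 = $40.26
Local income tax: $1006.38 × 0.0211 = $21.23
State unemployment insurance (employee share): $1116.96 × 0.007 = $7.82
Social Security (OASDI): $1116.96 × 0.055 = $61.43
State disability insurance: $1116.96 × 0.015 = $16.75
Total deductions = $110.58 + $40.26 + $21.23 + $7.82 + $61.43 + $16.75 = $258.07
Net pay = $1116.96 − $258.07 = $858.89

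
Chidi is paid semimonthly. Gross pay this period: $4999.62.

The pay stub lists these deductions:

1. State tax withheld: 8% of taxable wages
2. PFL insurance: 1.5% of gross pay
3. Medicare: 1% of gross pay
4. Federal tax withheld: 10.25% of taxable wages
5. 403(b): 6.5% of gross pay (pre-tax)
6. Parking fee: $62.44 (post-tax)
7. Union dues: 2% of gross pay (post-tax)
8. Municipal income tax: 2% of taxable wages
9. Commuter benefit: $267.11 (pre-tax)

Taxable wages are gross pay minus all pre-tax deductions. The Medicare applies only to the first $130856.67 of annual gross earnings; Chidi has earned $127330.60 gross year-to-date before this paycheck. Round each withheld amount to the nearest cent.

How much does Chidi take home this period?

$3242.33

Commuter benefit: $267.11
403(b): $4999.62 × 0.065 = $324.98
Pre-tax total = $267.11 + $324.98 = $592.09
Taxable wages = $4999.62 − $592.09 = $4407.53
Federal tax withheld: $4407.53 × 0.1025 = $451.77
State tax withheld: $4407.53 × 0.08 = $352.60
Municipal income tax: $4407.53 × 0.02 = $88.15
Medicare: only $130856.67 − $127330.60 = $3526.07 of this check is subject → $3526.07 × 0.01 = $35.26
PFL insurance: $4999.62 × 0.015 = $74.99
Union dues: $4999.62 × 0.02 = $99.99
Parking fee: $62.44
Total deductions = $267.11 + $324.98 + $451.77 + $352.60 + $88.15 + $35.26 + $74.99 + $99.99 + $62.44 = $1757.29
Net pay = $4999.62 − $1757.29 = $3242.33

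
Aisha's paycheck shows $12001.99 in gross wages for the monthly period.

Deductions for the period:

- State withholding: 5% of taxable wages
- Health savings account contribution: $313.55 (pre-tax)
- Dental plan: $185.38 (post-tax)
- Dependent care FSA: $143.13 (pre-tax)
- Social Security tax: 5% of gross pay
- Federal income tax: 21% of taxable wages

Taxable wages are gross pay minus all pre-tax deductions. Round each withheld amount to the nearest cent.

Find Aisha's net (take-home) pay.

Dependent care FSA: $143.13
Health savings account contribution: $313.55
Pre-tax total = $143.13 + $313.55 = $456.68
Taxable wages = $12001.99 − $456.68 = $11545.31
State withholding: $11545.31 × 0.05 = $577.27
Federal income tax: $11545.31 × 0.21 = $2424.52
Social Security tax: $12001.99 × 0.05 = $600.10
Dental plan: $185.38
Total deductions = $143.13 + $313.55 + $577.27 + $2424.52 + $600.10 + $185.38 = $4243.95
Net pay = $12001.99 − $4243.95 = $7758.04

$7758.04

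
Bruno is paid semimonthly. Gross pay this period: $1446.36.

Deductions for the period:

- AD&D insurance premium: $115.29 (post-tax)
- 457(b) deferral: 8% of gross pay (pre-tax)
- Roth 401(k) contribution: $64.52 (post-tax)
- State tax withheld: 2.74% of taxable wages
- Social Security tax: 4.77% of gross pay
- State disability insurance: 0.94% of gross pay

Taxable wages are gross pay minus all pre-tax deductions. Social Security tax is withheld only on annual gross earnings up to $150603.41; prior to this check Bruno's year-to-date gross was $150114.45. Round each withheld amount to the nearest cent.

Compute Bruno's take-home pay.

457(b) deferral: $1446.36 × 0.08 = $115.71
Taxable wages = $1446.36 − $115.71 = $1330.65
State tax withheld: $1330.65 × 0.0274 = $36.46
State disability insurance: $1446.36 × 0.0094 = $13.60
Social Security tax: only $150603.41 − $150114.45 = $488.96 of this check is subject → $488.96 × 0.0477 = $23.32
AD&D insurance premium: $115.29
Roth 401(k) contribution: $64.52
Total deductions = $115.71 + $36.46 + $13.60 + $23.32 + $115.29 + $64.52 = $368.90
Net pay = $1446.36 − $368.90 = $1077.46

$1077.46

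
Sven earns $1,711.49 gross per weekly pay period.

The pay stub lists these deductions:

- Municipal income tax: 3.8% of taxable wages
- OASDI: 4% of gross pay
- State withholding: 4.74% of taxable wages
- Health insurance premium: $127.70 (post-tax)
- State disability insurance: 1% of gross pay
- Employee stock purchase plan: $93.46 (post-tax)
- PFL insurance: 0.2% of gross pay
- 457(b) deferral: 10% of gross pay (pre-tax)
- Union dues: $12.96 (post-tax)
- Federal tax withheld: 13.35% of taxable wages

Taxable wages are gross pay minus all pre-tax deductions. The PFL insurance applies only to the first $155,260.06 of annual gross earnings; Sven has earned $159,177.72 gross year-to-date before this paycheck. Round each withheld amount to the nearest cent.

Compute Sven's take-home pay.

457(b) deferral: $1,711.49 × 0.1 = $171.15
Taxable wages = $1,711.49 − $171.15 = $1,540.34
State withholding: $1,540.34 × 0.0474 = $73.01
Municipal income tax: $1,540.34 × 0.038 = $58.53
Federal tax withheld: $1,540.34 × 0.1335 = $205.64
PFL insurance: annual cap $155,260.06 already reached (YTD $159,177.72), so $0.00
OASDI: $1,711.49 × 0.04 = $68.46
State disability insurance: $1,711.49 × 0.01 = $17.11
Employee stock purchase plan: $93.46
Health insurance premium: $127.70
Union dues: $12.96
Total deductions = $171.15 + $73.01 + $58.53 + $205.64 + $0.00 + $68.46 + $17.11 + $93.46 + $127.70 + $12.96 = $828.02
Net pay = $1,711.49 − $828.02 = $883.47

$883.47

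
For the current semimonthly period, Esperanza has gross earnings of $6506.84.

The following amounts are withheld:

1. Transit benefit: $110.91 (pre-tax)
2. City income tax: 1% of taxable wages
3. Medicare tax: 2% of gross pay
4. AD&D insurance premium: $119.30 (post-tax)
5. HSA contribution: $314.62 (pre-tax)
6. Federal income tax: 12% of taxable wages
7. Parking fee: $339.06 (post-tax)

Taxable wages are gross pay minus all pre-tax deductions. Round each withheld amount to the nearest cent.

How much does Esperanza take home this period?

HSA contribution: $314.62
Transit benefit: $110.91
Pre-tax total = $314.62 + $110.91 = $425.53
Taxable wages = $6506.84 − $425.53 = $6081.31
Federal income tax: $6081.31 × 0.12 = $729.76
City income tax: $6081.31 × 0.01 = $60.81
Medicare tax: $6506.84 × 0.02 = $130.14
Parking fee: $339.06
AD&D insurance premium: $119.30
Total deductions = $314.62 + $110.91 + $729.76 + $60.81 + $130.14 + $339.06 + $119.30 = $1804.60
Net pay = $6506.84 − $1804.60 = $4702.24

$4702.24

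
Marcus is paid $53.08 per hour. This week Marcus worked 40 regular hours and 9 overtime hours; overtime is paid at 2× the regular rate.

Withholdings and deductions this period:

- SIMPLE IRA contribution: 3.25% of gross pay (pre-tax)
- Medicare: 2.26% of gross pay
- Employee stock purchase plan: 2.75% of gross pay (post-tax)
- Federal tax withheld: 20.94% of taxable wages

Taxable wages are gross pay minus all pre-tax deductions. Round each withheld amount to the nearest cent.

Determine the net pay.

Regular pay: 40 × $53.08 = $2,123.20
Overtime pay: 9 × $53.08 × 2 = $955.44
Gross pay = $2,123.20 + $955.44 = $3,078.64
SIMPLE IRA contribution: $3,078.64 × 0.0325 = $100.06
Taxable wages = $3,078.64 − $100.06 = $2,978.58
Federal tax withheld: $2,978.58 × 0.2094 = $623.71
Medicare: $3,078.64 × 0.0226 = $69.58
Employee stock purchase plan: $3,078.64 × 0.0275 = $84.66
Total deductions = $100.06 + $623.71 + $69.58 + $84.66 = $878.01
Net pay = $3,078.64 − $878.01 = $2,200.63

$2,200.63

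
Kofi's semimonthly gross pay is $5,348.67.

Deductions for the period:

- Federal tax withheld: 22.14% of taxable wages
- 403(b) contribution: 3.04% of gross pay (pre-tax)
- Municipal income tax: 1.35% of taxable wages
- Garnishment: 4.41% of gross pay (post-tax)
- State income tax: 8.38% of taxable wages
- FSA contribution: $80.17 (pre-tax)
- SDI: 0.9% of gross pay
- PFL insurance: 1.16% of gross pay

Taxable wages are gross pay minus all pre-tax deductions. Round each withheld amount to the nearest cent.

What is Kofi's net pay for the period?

403(b) contribution: $5,348.67 × 0.0304 = $162.60
FSA contribution: $80.17
Pre-tax total = $162.60 + $80.17 = $242.77
Taxable wages = $5,348.67 − $242.77 = $5,105.90
Federal tax withheld: $5,105.90 × 0.2214 = $1,130.45
State income tax: $5,105.90 × 0.0838 = $427.87
Municipal income tax: $5,105.90 × 0.0135 = $68.93
PFL insurance: $5,348.67 × 0.0116 = $62.04
SDI: $5,348.67 × 0.009 = $48.14
Garnishment: $5,348.67 × 0.0441 = $235.88
Total deductions = $162.60 + $80.17 + $1,130.45 + $427.87 + $68.93 + $62.04 + $48.14 + $235.88 = $2,216.08
Net pay = $5,348.67 − $2,216.08 = $3,132.59

$3,132.59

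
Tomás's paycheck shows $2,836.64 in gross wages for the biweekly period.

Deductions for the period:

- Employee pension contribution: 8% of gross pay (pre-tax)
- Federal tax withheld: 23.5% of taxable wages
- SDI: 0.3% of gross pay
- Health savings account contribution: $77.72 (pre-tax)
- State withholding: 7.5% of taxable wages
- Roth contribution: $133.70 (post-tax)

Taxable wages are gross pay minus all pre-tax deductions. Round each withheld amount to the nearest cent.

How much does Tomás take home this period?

$1,604.86

Health savings account contribution: $77.72
Employee pension contribution: $2,836.64 × 0.08 = $226.93
Pre-tax total = $77.72 + $226.93 = $304.65
Taxable wages = $2,836.64 − $304.65 = $2,531.99
Federal tax withheld: $2,531.99 × 0.235 = $595.02
State withholding: $2,531.99 × 0.075 = $189.90
SDI: $2,836.64 × 0.003 = $8.51
Roth contribution: $133.70
Total deductions = $77.72 + $226.93 + $595.02 + $189.90 + $8.51 + $133.70 = $1,231.78
Net pay = $2,836.64 − $1,231.78 = $1,604.86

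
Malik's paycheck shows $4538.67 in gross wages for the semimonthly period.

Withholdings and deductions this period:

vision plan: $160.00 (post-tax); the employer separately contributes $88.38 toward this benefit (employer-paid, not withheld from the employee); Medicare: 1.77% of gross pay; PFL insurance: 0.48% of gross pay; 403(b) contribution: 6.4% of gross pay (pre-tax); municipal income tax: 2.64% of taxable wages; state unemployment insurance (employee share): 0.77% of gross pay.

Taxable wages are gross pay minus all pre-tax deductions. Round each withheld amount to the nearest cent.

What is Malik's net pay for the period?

403(b) contribution: $4538.67 × 0.064 = $290.47
Taxable wages = $4538.67 − $290.47 = $4248.20
Municipal income tax: $4248.20 × 0.0264 = $112.15
State unemployment insurance (employee share): $4538.67 × 0.0077 = $34.95
PFL insurance: $4538.67 × 0.0048 = $21.79
Medicare: $4538.67 × 0.0177 = $80.33
Vision plan: $160.00
(Employer's $88.38 toward vision plan is not withheld from the employee.)
Total deductions = $290.47 + $112.15 + $34.95 + $21.79 + $80.33 + $160.00 = $699.69
Net pay = $4538.67 − $699.69 = $3838.98

$3838.98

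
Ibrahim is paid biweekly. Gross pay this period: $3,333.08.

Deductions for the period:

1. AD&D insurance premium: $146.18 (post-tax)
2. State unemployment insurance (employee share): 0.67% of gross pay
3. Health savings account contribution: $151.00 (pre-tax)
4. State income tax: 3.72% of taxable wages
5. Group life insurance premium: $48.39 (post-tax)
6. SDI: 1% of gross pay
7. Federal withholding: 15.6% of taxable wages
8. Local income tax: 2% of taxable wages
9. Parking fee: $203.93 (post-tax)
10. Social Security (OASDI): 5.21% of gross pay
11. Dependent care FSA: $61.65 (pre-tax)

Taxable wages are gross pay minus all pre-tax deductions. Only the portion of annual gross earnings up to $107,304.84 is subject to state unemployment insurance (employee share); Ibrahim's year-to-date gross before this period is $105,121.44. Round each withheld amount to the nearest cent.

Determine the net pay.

Dependent care FSA: $61.65
Health savings account contribution: $151.00
Pre-tax total = $61.65 + $151.00 = $212.65
Taxable wages = $3,333.08 − $212.65 = $3,120.43
Local income tax: $3,120.43 × 0.02 = $62.41
Federal withholding: $3,120.43 × 0.156 = $486.79
State income tax: $3,120.43 × 0.0372 = $116.08
SDI: $3,333.08 × 0.01 = $33.33
State unemployment insurance (employee share): only $107,304.84 − $105,121.44 = $2,183.40 of this check is subject → $2,183.40 × 0.0067 = $14.63
Social Security (OASDI): $3,333.08 × 0.0521 = $173.65
AD&D insurance premium: $146.18
Parking fee: $203.93
Group life insurance premium: $48.39
Total deductions = $61.65 + $151.00 + $62.41 + $486.79 + $116.08 + $33.33 + $14.63 + $173.65 + $146.18 + $203.93 + $48.39 = $1,498.04
Net pay = $3,333.08 − $1,498.04 = $1,835.04

$1,835.04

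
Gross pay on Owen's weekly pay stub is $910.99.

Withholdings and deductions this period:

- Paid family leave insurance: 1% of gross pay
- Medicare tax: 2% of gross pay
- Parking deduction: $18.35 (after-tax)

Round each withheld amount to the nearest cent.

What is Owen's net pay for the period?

Paid family leave insurance: $910.99 × 0.01 = $9.11
Medicare tax: $910.99 × 0.02 = $18.22
Parking deduction: $18.35
Total deductions = $9.11 + $18.22 + $18.35 = $45.68
Net pay = $910.99 − $45.68 = $865.31

$865.31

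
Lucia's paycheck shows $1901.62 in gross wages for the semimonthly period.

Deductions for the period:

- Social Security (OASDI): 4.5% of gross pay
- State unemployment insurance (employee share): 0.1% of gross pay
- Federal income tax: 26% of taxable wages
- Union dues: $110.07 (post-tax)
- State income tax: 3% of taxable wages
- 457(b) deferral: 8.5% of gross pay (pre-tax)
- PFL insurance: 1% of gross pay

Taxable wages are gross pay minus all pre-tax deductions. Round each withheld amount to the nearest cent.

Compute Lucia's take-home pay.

457(b) deferral: $1901.62 × 0.085 = $161.64
Taxable wages = $1901.62 − $161.64 = $1739.98
State income tax: $1739.98 × 0.03 = $52.20
Federal income tax: $1739.98 × 0.26 = $452.39
PFL insurance: $1901.62 × 0.01 = $19.02
Social Security (OASDI): $1901.62 × 0.045 = $85.57
State unemployment insurance (employee share): $1901.62 × 0.001 = $1.90
Union dues: $110.07
Total deductions = $161.64 + $52.20 + $452.39 + $19.02 + $85.57 + $1.90 + $110.07 = $882.79
Net pay = $1901.62 − $882.79 = $1018.83

$1018.83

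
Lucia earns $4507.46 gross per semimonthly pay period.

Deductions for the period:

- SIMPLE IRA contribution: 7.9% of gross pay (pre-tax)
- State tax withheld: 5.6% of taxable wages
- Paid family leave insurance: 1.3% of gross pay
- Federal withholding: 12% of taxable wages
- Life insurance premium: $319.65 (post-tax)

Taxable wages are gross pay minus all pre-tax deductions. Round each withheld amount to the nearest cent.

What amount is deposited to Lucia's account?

SIMPLE IRA contribution: $4507.46 × 0.079 = $356.09
Taxable wages = $4507.46 − $356.09 = $4151.37
State tax withheld: $4151.37 × 0.056 = $232.48
Federal withholding: $4151.37 × 0.12 = $498.16
Paid family leave insurance: $4507.46 × 0.013 = $58.60
Life insurance premium: $319.65
Total deductions = $356.09 + $232.48 + $498.16 + $58.60 + $319.65 = $1464.98
Net pay = $4507.46 − $1464.98 = $3042.48

$3042.48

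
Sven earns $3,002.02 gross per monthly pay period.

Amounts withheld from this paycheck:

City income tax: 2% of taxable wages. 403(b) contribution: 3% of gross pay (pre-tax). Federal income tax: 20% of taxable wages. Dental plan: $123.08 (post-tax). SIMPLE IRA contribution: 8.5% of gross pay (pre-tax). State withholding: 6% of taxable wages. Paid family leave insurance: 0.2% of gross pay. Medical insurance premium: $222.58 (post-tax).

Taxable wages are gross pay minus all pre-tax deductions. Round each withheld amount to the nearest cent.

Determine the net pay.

$1,561.22

SIMPLE IRA contribution: $3,002.02 × 0.085 = $255.17
403(b) contribution: $3,002.02 × 0.03 = $90.06
Pre-tax total = $255.17 + $90.06 = $345.23
Taxable wages = $3,002.02 − $345.23 = $2,656.79
State withholding: $2,656.79 × 0.06 = $159.41
Federal income tax: $2,656.79 × 0.2 = $531.36
City income tax: $2,656.79 × 0.02 = $53.14
Paid family leave insurance: $3,002.02 × 0.002 = $6.00
Dental plan: $123.08
Medical insurance premium: $222.58
Total deductions = $255.17 + $90.06 + $159.41 + $531.36 + $53.14 + $6.00 + $123.08 + $222.58 = $1,440.80
Net pay = $3,002.02 − $1,440.80 = $1,561.22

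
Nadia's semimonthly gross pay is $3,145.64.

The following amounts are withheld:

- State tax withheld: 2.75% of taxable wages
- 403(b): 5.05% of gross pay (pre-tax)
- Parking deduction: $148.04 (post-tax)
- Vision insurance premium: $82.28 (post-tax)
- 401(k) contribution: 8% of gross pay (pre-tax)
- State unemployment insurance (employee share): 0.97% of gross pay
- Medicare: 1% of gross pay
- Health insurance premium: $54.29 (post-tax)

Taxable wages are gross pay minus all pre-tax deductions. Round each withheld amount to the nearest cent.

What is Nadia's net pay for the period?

403(b): $3,145.64 × 0.0505 = $158.85
401(k) contribution: $3,145.64 × 0.08 = $251.65
Pre-tax total = $158.85 + $251.65 = $410.50
Taxable wages = $3,145.64 − $410.50 = $2,735.14
State tax withheld: $2,735.14 × 0.0275 = $75.22
Medicare: $3,145.64 × 0.01 = $31.46
State unemployment insurance (employee share): $3,145.64 × 0.0097 = $30.51
Vision insurance premium: $82.28
Parking deduction: $148.04
Health insurance premium: $54.29
Total deductions = $158.85 + $251.65 + $75.22 + $31.46 + $30.51 + $82.28 + $148.04 + $54.29 = $832.30
Net pay = $3,145.64 − $832.30 = $2,313.34

$2,313.34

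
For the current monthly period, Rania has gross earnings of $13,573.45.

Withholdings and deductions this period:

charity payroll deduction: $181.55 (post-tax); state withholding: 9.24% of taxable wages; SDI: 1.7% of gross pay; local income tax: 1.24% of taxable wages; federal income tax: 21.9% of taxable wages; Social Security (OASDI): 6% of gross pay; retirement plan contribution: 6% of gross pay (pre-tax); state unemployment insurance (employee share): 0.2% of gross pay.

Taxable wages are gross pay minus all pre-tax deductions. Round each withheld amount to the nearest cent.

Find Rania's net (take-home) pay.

$7,373.80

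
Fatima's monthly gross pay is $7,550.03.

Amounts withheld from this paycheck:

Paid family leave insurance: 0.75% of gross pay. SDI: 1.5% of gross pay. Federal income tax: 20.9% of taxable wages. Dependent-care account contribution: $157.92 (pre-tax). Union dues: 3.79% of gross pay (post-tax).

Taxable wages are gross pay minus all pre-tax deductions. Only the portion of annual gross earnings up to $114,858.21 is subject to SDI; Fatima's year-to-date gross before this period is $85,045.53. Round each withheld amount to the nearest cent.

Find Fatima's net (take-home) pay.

$5,391.13

Dependent-care account contribution: $157.92
Taxable wages = $7,550.03 − $157.92 = $7,392.11
Federal income tax: $7,392.11 × 0.209 = $1,544.95
Paid family leave insurance: $7,550.03 × 0.0075 = $56.63
SDI: cap not yet reached, full $7,550.03 is subject → $7,550.03 × 0.015 = $113.25
Union dues: $7,550.03 × 0.0379 = $286.15
Total deductions = $157.92 + $1,544.95 + $56.63 + $113.25 + $286.15 = $2,158.90
Net pay = $7,550.03 − $2,158.90 = $5,391.13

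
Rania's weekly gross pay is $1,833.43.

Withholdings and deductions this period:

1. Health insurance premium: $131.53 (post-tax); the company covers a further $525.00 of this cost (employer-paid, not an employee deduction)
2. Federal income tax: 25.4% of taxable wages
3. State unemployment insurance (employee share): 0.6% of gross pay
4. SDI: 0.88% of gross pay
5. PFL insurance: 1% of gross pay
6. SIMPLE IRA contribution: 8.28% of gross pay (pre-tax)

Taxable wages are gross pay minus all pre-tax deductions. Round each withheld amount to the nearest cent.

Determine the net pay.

SIMPLE IRA contribution: $1,833.43 × 0.0828 = $151.81
Taxable wages = $1,833.43 − $151.81 = $1,681.62
Federal income tax: $1,681.62 × 0.254 = $427.13
SDI: $1,833.43 × 0.0088 = $16.13
State unemployment insurance (employee share): $1,833.43 × 0.006 = $11.00
PFL insurance: $1,833.43 × 0.01 = $18.33
Health insurance premium: $131.53
(Employer's $525.00 toward health insurance premium is not withheld from the employee.)
Total deductions = $151.81 + $427.13 + $16.13 + $11.00 + $18.33 + $131.53 = $755.93
Net pay = $1,833.43 − $755.93 = $1,077.50

$1,077.50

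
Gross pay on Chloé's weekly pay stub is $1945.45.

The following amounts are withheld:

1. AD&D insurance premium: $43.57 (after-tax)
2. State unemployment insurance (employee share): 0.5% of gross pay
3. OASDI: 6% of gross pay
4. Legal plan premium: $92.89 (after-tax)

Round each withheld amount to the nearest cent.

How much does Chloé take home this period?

State unemployment insurance (employee share): $1945.45 × 0.005 = $9.73
OASDI: $1945.45 × 0.06 = $116.73
AD&D insurance premium: $43.57
Legal plan premium: $92.89
Total deductions = $9.73 + $116.73 + $43.57 + $92.89 = $262.92
Net pay = $1945.45 − $262.92 = $1682.53

$1682.53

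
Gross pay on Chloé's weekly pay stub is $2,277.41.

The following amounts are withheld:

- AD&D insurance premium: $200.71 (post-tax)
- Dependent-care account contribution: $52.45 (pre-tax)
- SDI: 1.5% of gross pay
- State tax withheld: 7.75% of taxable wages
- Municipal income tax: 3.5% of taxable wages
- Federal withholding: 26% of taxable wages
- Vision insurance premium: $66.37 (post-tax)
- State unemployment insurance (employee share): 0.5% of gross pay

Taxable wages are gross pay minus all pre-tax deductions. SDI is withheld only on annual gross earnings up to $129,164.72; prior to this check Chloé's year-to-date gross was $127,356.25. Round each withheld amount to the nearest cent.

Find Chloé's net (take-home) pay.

$1,090.57

Dependent-care account contribution: $52.45
Taxable wages = $2,277.41 − $52.45 = $2,224.96
State tax withheld: $2,224.96 × 0.0775 = $172.43
Federal withholding: $2,224.96 × 0.26 = $578.49
Municipal income tax: $2,224.96 × 0.035 = $77.87
State unemployment insurance (employee share): $2,277.41 × 0.005 = $11.39
SDI: only $129,164.72 − $127,356.25 = $1,808.47 of this check is subject → $1,808.47 × 0.015 = $27.13
AD&D insurance premium: $200.71
Vision insurance premium: $66.37
Total deductions = $52.45 + $172.43 + $578.49 + $77.87 + $11.39 + $27.13 + $200.71 + $66.37 = $1,186.84
Net pay = $2,277.41 − $1,186.84 = $1,090.57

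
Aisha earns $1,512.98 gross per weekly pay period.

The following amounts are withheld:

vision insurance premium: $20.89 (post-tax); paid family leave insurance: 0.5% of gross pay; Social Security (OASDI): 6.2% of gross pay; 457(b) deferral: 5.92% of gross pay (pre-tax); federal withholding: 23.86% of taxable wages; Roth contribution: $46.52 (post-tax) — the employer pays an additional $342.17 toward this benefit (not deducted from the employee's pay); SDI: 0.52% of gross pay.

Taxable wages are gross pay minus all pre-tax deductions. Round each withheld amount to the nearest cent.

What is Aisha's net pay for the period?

457(b) deferral: $1,512.98 × 0.0592 = $89.57
Taxable wages = $1,512.98 − $89.57 = $1,423.41
Federal withholding: $1,423.41 × 0.2386 = $339.63
Paid family leave insurance: $1,512.98 × 0.005 = $7.56
SDI: $1,512.98 × 0.0052 = $7.87
Social Security (OASDI): $1,512.98 × 0.062 = $93.80
Vision insurance premium: $20.89
Roth contribution: $46.52
(Employer's $342.17 toward Roth contribution is not withheld from the employee.)
Total deductions = $89.57 + $339.63 + $7.56 + $7.87 + $93.80 + $20.89 + $46.52 = $605.84
Net pay = $1,512.98 − $605.84 = $907.14

$907.14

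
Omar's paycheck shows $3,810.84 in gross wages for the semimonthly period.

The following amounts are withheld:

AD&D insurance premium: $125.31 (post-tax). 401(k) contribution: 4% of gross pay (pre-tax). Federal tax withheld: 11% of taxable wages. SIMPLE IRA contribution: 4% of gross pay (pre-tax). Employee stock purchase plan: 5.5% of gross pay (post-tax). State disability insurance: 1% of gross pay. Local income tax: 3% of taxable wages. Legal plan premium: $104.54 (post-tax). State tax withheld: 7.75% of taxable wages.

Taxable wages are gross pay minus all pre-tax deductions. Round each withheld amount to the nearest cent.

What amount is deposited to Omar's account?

$2,265.87

401(k) contribution: $3,810.84 × 0.04 = $152.43
SIMPLE IRA contribution: $3,810.84 × 0.04 = $152.43
Pre-tax total = $152.43 + $152.43 = $304.86
Taxable wages = $3,810.84 − $304.86 = $3,505.98
Federal tax withheld: $3,505.98 × 0.11 = $385.66
Local income tax: $3,505.98 × 0.03 = $105.18
State tax withheld: $3,505.98 × 0.0775 = $271.71
State disability insurance: $3,810.84 × 0.01 = $38.11
Employee stock purchase plan: $3,810.84 × 0.055 = $209.60
Legal plan premium: $104.54
AD&D insurance premium: $125.31
Total deductions = $152.43 + $152.43 + $385.66 + $105.18 + $271.71 + $38.11 + $209.60 + $104.54 + $125.31 = $1,544.97
Net pay = $3,810.84 − $1,544.97 = $2,265.87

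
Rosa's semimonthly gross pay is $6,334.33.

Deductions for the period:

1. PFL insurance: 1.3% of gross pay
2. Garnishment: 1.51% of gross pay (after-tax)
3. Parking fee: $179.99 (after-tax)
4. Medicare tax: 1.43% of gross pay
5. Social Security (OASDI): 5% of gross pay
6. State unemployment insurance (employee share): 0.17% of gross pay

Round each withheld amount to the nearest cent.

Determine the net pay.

Medicare tax: $6,334.33 × 0.0143 = $90.58
Social Security (OASDI): $6,334.33 × 0.05 = $316.72
State unemployment insurance (employee share): $6,334.33 × 0.0017 = $10.77
PFL insurance: $6,334.33 × 0.013 = $82.35
Garnishment: $6,334.33 × 0.0151 = $95.65
Parking fee: $179.99
Total deductions = $90.58 + $316.72 + $10.77 + $82.35 + $95.65 + $179.99 = $776.06
Net pay = $6,334.33 − $776.06 = $5,558.27

$5,558.27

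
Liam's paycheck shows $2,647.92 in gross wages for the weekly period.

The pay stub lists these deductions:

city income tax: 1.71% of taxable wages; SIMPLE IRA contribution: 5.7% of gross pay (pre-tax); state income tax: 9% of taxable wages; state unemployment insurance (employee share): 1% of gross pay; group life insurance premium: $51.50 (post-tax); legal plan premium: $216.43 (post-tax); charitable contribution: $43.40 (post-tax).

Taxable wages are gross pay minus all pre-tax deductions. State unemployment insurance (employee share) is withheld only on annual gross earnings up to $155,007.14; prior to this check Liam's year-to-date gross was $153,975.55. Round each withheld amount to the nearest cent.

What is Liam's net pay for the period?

SIMPLE IRA contribution: $2,647.92 × 0.057 = $150.93
Taxable wages = $2,647.92 − $150.93 = $2,496.99
City income tax: $2,496.99 × 0.0171 = $42.70
State income tax: $2,496.99 × 0.09 = $224.73
State unemployment insurance (employee share): only $155,007.14 − $153,975.55 = $1,031.59 of this check is subject → $1,031.59 × 0.01 = $10.32
Group life insurance premium: $51.50
Legal plan premium: $216.43
Charitable contribution: $43.40
Total deductions = $150.93 + $42.70 + $224.73 + $10.32 + $51.50 + $216.43 + $43.40 = $740.01
Net pay = $2,647.92 − $740.01 = $1,907.91

$1,907.91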